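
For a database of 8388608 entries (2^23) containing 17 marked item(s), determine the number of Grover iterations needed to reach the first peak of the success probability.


After j Grover iterations the success probability is P(j) = sin^2((2j+1)*theta), where sin(theta) = sqrt(k/N).
N = 2^23 = 8388608, k = 17
sin(theta) = sqrt(k/N) = 0.00142357224
theta = arcsin(sqrt(k/N)) = 0.001423572721 rad
P(j) reaches its first maximum when (2j+1)*theta is as close as possible to pi/2, i.e. j = round(pi/(4*theta) - 1/2).
pi/(4*theta) - 1/2 = 551.2092
(For comparison, the common estimate pi/4 * sqrt(N/k) = 551.7094; the exact maximiser is used here.)
Optimal iterations = 551

551


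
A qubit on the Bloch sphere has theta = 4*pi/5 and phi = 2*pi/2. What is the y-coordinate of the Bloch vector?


theta = 2.5133, phi = 3.1416
r_y = sin(theta)*sin(phi) = 0.5878 * 0.0000
r_y = 0.0000

0.0000


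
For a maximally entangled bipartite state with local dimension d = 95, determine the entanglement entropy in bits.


For a maximally entangled state in d x d:
S = log2(d) = log2(95)
= 6.5699

6.5699


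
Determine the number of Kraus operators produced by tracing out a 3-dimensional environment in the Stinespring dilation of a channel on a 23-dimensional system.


Tracing out the environment in an orthonormal basis {|i>_E} gives Kraus operators K_i = <i|_E U |0>_E.
Number of Kraus operators = dim(H_env) = d_env
= 3

3


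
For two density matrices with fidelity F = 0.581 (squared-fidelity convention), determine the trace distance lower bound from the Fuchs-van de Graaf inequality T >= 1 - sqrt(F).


Fuchs-van de Graaf (squared-fidelity convention): 1 - sqrt(F) <= T <= sqrt(1 - F).
Lower bound: T >= 1 - sqrt(F)
sqrt(F) = sqrt(0.581) = 0.7622
T >= 1 - 0.7622
T >= 0.2378

0.2378


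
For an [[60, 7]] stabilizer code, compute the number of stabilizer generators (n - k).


For an [[n,k]] stabilizer code:
Number of stabilizer generators = n - k
= 60 - 7
= 53

53


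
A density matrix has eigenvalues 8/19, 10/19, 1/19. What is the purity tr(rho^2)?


tr(rho^2) = sum of eigenvalues squared
= (8/19)^2 + (10/19)^2 + (1/19)^2
= (64 + 100 + 1) / 361
= 165/361
= 0.4571

0.4571


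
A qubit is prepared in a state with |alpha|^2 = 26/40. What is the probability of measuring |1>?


|alpha|^2 = 26/40 = 0.6500
|beta|^2 = 1 - 26/40 = 14/40 = 0.3500
P(|1>) = |beta|^2 = 0.3500

0.3500


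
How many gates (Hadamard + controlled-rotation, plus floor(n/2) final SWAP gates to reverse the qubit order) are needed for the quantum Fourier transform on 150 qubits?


Hadamard gates: 150
Controlled rotations: n*(n-1)/2 = 150*149/2 = 11175
SWAP gates: floor(n/2) = floor(150/2) = 75
Total = 150 + 11175 + 75
= 11400

11400


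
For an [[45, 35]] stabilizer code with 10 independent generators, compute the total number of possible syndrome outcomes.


Each stabilizer generator gives a binary (+1 or -1) measurement outcome.
With 10 independent generators:
Total syndromes = 2^10
= 1024

1024


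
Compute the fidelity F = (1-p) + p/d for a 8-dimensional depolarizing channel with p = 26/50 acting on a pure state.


F = (1-p) + p/d
= (1 - 0.5200) + 0.5200/8
= 0.4800 + 0.0650
= 0.5450

0.5450


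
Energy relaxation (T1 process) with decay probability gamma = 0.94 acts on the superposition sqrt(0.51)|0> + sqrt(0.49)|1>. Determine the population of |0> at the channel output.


For amplitude damping with parameter gamma on state sqrt(a)|0> + sqrt(b)|1>:
alpha^2 = 0.51, beta^2 = 0.49
P(|0>) = alpha^2 + gamma * beta^2
= 0.51 + 0.94 * 0.49
= 0.51 + 0.4606
= 0.9706

0.9706


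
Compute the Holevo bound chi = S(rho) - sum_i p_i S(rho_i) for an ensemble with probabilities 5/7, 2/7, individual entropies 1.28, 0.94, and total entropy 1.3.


chi = S(rho) - sum_i p_i * S(rho_i)
Weighted entropy = 5/7 * 1.28 + 2/7 * 0.94
= 1.1829
chi = 1.3 - 1.1829
= 0.1171

0.1171


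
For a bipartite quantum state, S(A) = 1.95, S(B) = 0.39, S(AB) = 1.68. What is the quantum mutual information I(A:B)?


I(A:B) = S(A) + S(B) - S(AB)
= 1.95 + 0.39 - 1.68
= 0.6600

0.6600


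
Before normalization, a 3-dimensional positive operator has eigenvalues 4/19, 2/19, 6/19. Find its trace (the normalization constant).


tr(M) = sum of eigenvalues
= 4/19 + 2/19 + 6/19
= 12/19
= 0.6316

0.6316


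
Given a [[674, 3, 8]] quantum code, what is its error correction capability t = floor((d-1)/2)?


Code parameters: [[674, 3, 8]], distance d = 8.
Number of correctable errors = floor((d-1)/2)
= floor((8 - 1)/2)
= floor(7/2)
= 3

3


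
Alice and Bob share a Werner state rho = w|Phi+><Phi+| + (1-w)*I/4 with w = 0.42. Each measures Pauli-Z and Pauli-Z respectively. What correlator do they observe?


|Phi+> = (|00> + |11>)/sqrt(2)
For the pure Bell state, <Z_A Z_B> = +1 (Bell-state Pauli correlator).
The maximally-mixed part I/4 has tr(I/4 * P tensor P) = 0 for any traceless Pauli P.
So <Z_A Z_B>_rho = w * (+1) + (1 - w) * 0
= 0.42 * (+1)
= 0.4200

0.4200


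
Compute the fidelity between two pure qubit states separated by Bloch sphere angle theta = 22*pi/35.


For states separated by angle theta on Bloch sphere:
F = cos^2(theta/2)
theta = 22*pi/35 = 1.9747
theta/2 = 0.9874
cos(theta/2) = 0.5509
F = 0.3035

0.3035


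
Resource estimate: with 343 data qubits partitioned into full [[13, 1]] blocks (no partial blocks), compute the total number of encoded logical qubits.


Each code block uses 13 physical qubits for 1 logical qubit(s).
Number of complete blocks = floor(343 / 13) = 26
Logical qubits = 26 * 1
= 26

26


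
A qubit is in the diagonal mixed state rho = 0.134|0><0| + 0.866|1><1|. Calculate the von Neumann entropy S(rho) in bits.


S = -p*log2(p) - (1-p)*log2(1-p)
p = 0.1340, 1-p = 0.8660
= -0.1340 * log2(0.1340) - 0.8660 * log2(0.8660)
= -(-0.3886) - (-0.1797)
= 0.5683

0.5683


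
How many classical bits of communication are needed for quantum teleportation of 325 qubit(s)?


Quantum teleportation requires 2 classical bits per qubit teleported.
325 qubit(s) -> 2 * 325 = 650 classical bits

650


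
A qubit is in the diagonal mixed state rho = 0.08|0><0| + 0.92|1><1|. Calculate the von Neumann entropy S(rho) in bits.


S = -p*log2(p) - (1-p)*log2(1-p)
p = 0.0800, 1-p = 0.9200
= -0.0800 * log2(0.0800) - 0.9200 * log2(0.9200)
= -(-0.2915) - (-0.1107)
= 0.4022

0.4022


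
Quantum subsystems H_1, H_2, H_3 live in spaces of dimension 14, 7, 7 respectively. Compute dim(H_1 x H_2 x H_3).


dim(H_1 x H_2 x H_3) = 14 * 7 * 7
= 98 * 7
= 686

686


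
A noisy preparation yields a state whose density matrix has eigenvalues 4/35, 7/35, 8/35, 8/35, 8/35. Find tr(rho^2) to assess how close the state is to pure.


tr(rho^2) = sum of eigenvalues squared
= (4/35)^2 + (7/35)^2 + (8/35)^2 + (8/35)^2 + (8/35)^2
= (16 + 49 + 64 + 64 + 64) / 1225
= 257/1225
= 0.2098

0.2098


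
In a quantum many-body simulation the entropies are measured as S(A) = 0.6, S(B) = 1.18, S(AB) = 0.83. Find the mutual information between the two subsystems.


I(A:B) = S(A) + S(B) - S(AB)
= 0.6 + 1.18 - 0.83
= 0.9500

0.9500


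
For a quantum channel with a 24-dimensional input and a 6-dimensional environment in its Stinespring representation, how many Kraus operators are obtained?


Tracing out the environment in an orthonormal basis {|i>_E} gives Kraus operators K_i = <i|_E U |0>_E.
Number of Kraus operators = dim(H_env) = d_env
= 6

6


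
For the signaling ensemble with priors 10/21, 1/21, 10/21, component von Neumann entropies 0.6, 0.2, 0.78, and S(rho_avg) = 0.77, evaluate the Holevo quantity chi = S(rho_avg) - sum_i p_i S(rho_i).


chi = S(rho) - sum_i p_i * S(rho_i)
Weighted entropy = 10/21 * 0.6 + 1/21 * 0.2 + 10/21 * 0.78
= 0.6667
chi = 0.77 - 0.6667
= 0.1033

0.1033


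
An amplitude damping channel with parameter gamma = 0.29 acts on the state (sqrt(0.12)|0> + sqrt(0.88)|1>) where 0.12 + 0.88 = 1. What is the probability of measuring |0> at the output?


For amplitude damping with parameter gamma on state sqrt(a)|0> + sqrt(b)|1>:
alpha^2 = 0.12, beta^2 = 0.88
P(|0>) = alpha^2 + gamma * beta^2
= 0.12 + 0.29 * 0.88
= 0.12 + 0.2552
= 0.3752

0.3752


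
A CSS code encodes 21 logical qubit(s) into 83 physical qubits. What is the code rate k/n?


Code rate R = k/n
= 21/83
= 0.2530

0.2530


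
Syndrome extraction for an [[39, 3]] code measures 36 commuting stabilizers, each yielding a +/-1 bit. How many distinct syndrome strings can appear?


Each stabilizer generator gives a binary (+1 or -1) measurement outcome.
With 36 independent generators:
Total syndromes = 2^36
= 68719476736

68719476736


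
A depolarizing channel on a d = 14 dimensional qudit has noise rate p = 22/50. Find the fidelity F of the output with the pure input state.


F = (1-p) + p/d
= (1 - 0.4400) + 0.4400/14
= 0.5600 + 0.0314
= 0.5914

0.5914


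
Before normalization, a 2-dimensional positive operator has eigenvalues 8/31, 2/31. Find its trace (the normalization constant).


tr(M) = sum of eigenvalues
= 8/31 + 2/31
= 10/31
= 0.3226

0.3226


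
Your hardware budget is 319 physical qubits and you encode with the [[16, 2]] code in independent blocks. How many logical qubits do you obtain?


Each code block uses 16 physical qubits for 2 logical qubit(s).
Number of complete blocks = floor(319 / 16) = 19
Logical qubits = 19 * 2
= 38

38


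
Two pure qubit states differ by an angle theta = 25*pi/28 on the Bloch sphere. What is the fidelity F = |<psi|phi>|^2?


For states separated by angle theta on Bloch sphere:
F = cos^2(theta/2)
theta = 25*pi/28 = 2.8050
theta/2 = 1.4025
cos(theta/2) = 0.1675
F = 0.0281

0.0281


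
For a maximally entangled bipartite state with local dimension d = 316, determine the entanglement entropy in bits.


For a maximally entangled state in d x d:
S = log2(d) = log2(316)
= 8.3038

8.3038


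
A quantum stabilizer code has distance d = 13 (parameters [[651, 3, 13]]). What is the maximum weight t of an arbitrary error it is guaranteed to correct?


Code parameters: [[651, 3, 13]], distance d = 13.
Number of correctable errors = floor((d-1)/2)
= floor((13 - 1)/2)
= floor(12/2)
= 6

6


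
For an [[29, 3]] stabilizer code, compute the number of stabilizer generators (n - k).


For an [[n,k]] stabilizer code:
Number of stabilizer generators = n - k
= 29 - 3
= 26

26


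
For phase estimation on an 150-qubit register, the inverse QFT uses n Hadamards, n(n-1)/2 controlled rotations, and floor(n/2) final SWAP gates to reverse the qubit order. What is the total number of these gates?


Hadamard gates: 150
Controlled rotations: n*(n-1)/2 = 150*149/2 = 11175
SWAP gates: floor(n/2) = floor(150/2) = 75
Total = 150 + 11175 + 75
= 11400

11400


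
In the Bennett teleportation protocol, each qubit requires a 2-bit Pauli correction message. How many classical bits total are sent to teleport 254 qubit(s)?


Quantum teleportation requires 2 classical bits per qubit teleported.
254 qubit(s) -> 2 * 254 = 508 classical bits

508


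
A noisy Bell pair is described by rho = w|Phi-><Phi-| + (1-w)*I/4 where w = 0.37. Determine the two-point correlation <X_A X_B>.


|Phi-> = (|00> - |11>)/sqrt(2)
For the pure Bell state, <X_A X_B> = -1 (Bell-state Pauli correlator).
The maximally-mixed part I/4 has tr(I/4 * P tensor P) = 0 for any traceless Pauli P.
So <X_A X_B>_rho = w * (-1) + (1 - w) * 0
= 0.37 * (-1)
= -0.3700

-0.3700


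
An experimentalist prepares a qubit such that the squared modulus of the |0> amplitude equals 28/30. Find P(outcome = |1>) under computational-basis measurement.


|alpha|^2 = 28/30 = 0.9333
|beta|^2 = 1 - 28/30 = 2/30 = 0.0667
P(|1>) = |beta|^2 = 0.0667

0.0667


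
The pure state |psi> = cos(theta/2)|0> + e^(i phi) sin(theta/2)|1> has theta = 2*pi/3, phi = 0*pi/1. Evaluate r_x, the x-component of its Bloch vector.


theta = 2.0944, phi = 0.0000
r_x = sin(theta)*cos(phi) = 0.8660 * 1.0000
r_x = 0.8660

0.8660


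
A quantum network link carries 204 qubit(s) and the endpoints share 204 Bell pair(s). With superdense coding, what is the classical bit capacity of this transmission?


Superdense coding allows 2 classical bits per shared entangled pair.
204 pair(s) -> 2 * 204 = 408 classical bits

408


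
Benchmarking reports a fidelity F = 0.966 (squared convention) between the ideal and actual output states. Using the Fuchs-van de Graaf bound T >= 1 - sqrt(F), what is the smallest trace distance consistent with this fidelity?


Fuchs-van de Graaf (squared-fidelity convention): 1 - sqrt(F) <= T <= sqrt(1 - F).
Lower bound: T >= 1 - sqrt(F)
sqrt(F) = sqrt(0.966) = 0.9829
T >= 1 - 0.9829
T >= 0.0171

0.0171


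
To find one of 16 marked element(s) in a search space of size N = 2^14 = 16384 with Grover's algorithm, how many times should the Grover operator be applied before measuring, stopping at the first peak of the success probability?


After j Grover iterations the success probability is P(j) = sin^2((2j+1)*theta), where sin(theta) = sqrt(k/N).
N = 2^14 = 16384, k = 16
sin(theta) = sqrt(k/N) = 0.03125
theta = arcsin(sqrt(k/N)) = 0.0312550885 rad
P(j) reaches its first maximum when (2j+1)*theta is as close as possible to pi/2, i.e. j = round(pi/(4*theta) - 1/2).
pi/(4*theta) - 1/2 = 24.6286
(For comparison, the common estimate pi/4 * sqrt(N/k) = 25.1327; the exact maximiser is used here.)
Optimal iterations = 25

25


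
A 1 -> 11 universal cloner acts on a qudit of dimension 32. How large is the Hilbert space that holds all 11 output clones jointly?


Output space = H^(tensor 11) where dim(H) = 32
dim = 32^11
= 1024 (after 2 factors)
= 32768 (after 3 factors)
= 1048576 (after 4 factors)
= 33554432 (after 5 factors)
= 1073741824 (after 6 factors)
= 34359738368 (after 7 factors)
= 1099511627776 (after 8 factors)
= 35184372088832 (after 9 factors)
= 1125899906842624 (after 10 factors)
= 36028797018963968 (after 11 factors)
= 36028797018963968

36028797018963968


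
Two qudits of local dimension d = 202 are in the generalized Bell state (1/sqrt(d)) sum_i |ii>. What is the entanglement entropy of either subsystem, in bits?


For a maximally entangled state in d x d:
S = log2(d) = log2(202)
= 7.6582

7.6582


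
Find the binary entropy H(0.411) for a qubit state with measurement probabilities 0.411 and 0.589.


S = -p*log2(p) - (1-p)*log2(1-p)
p = 0.4110, 1-p = 0.5890
= -0.4110 * log2(0.4110) - 0.5890 * log2(0.5890)
= -(-0.5272) - (-0.4498)
= 0.9770

0.9770


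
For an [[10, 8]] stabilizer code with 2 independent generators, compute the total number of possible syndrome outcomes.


Each stabilizer generator gives a binary (+1 or -1) measurement outcome.
With 2 independent generators:
Total syndromes = 2^2
= 4

4


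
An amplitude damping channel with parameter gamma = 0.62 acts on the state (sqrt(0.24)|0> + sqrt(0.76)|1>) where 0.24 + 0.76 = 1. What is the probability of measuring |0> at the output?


For amplitude damping with parameter gamma on state sqrt(a)|0> + sqrt(b)|1>:
alpha^2 = 0.24, beta^2 = 0.76
P(|0>) = alpha^2 + gamma * beta^2
= 0.24 + 0.62 * 0.76
= 0.24 + 0.4712
= 0.7112

0.7112


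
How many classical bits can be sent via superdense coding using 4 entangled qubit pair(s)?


Superdense coding allows 2 classical bits per shared entangled pair.
4 pair(s) -> 2 * 4 = 8 classical bits

8


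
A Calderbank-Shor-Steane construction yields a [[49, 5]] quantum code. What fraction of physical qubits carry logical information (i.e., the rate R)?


Code rate R = k/n
= 5/49
= 0.1020

0.1020


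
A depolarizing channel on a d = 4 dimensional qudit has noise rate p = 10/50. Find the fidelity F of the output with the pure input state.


F = (1-p) + p/d
= (1 - 0.2000) + 0.2000/4
= 0.8000 + 0.0500
= 0.8500

0.8500


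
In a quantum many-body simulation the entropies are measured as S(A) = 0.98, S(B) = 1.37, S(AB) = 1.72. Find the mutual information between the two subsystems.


I(A:B) = S(A) + S(B) - S(AB)
= 0.98 + 1.37 - 1.72
= 0.6300

0.6300


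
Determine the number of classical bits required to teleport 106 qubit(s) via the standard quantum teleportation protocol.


Quantum teleportation requires 2 classical bits per qubit teleported.
106 qubit(s) -> 2 * 106 = 212 classical bits

212


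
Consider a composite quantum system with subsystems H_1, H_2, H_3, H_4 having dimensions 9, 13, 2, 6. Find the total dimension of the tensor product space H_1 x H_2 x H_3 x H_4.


dim(H_1 x H_2 x H_3 x H_4) = 9 * 13 * 2 * 6
= 117 * 2 * 6
= 234 * 6
= 1404

1404


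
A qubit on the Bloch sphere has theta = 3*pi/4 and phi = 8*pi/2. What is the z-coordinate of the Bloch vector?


theta = 2.3562, phi = 12.5664
r_z = cos(theta) = -0.7071

-0.7071


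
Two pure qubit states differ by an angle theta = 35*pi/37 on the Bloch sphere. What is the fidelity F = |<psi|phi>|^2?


For states separated by angle theta on Bloch sphere:
F = cos^2(theta/2)
theta = 35*pi/37 = 2.9718
theta/2 = 1.4859
cos(theta/2) = 0.0848
F = 0.0072

0.0072


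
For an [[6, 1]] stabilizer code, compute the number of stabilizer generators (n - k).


For an [[n,k]] stabilizer code:
Number of stabilizer generators = n - k
= 6 - 1
= 5

5


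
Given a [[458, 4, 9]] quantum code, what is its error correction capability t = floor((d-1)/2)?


Code parameters: [[458, 4, 9]], distance d = 9.
Number of correctable errors = floor((d-1)/2)
= floor((9 - 1)/2)
= floor(8/2)
= 4

4


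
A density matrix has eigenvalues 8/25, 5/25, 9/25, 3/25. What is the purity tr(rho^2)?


tr(rho^2) = sum of eigenvalues squared
= (8/25)^2 + (5/25)^2 + (9/25)^2 + (3/25)^2
= (64 + 25 + 81 + 9) / 625
= 179/625
= 0.2864

0.2864


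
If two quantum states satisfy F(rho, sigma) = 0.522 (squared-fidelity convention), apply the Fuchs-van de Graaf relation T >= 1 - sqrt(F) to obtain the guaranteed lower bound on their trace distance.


Fuchs-van de Graaf (squared-fidelity convention): 1 - sqrt(F) <= T <= sqrt(1 - F).
Lower bound: T >= 1 - sqrt(F)
sqrt(F) = sqrt(0.522) = 0.7225
T >= 1 - 0.7225
T >= 0.2775

0.2775


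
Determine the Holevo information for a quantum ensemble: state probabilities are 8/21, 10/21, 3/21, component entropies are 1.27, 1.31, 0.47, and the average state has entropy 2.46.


chi = S(rho) - sum_i p_i * S(rho_i)
Weighted entropy = 8/21 * 1.27 + 10/21 * 1.31 + 3/21 * 0.47
= 1.1748
chi = 2.46 - 1.1748
= 1.2852

1.2852


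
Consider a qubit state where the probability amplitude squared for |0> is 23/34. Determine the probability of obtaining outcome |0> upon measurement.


|alpha|^2 = 23/34 = 0.6765
|beta|^2 = 1 - 23/34 = 11/34 = 0.3235
P(|0>) = |alpha|^2 = 0.6765

0.6765


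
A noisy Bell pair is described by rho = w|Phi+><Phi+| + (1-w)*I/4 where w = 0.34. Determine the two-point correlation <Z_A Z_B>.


|Phi+> = (|00> + |11>)/sqrt(2)
For the pure Bell state, <Z_A Z_B> = +1 (Bell-state Pauli correlator).
The maximally-mixed part I/4 has tr(I/4 * P tensor P) = 0 for any traceless Pauli P.
So <Z_A Z_B>_rho = w * (+1) + (1 - w) * 0
= 0.34 * (+1)
= 0.3400

0.3400


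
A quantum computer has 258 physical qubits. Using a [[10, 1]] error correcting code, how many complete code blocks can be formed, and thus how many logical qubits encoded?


Each code block uses 10 physical qubits for 1 logical qubit(s).
Number of complete blocks = floor(258 / 10) = 25
Logical qubits = 25 * 1
= 25

25


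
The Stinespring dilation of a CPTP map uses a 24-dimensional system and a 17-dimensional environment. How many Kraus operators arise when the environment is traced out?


Tracing out the environment in an orthonormal basis {|i>_E} gives Kraus operators K_i = <i|_E U |0>_E.
Number of Kraus operators = dim(H_env) = d_env
= 17

17


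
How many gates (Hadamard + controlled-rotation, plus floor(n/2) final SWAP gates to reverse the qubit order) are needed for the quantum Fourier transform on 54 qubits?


Hadamard gates: 54
Controlled rotations: n*(n-1)/2 = 54*53/2 = 1431
SWAP gates: floor(n/2) = floor(54/2) = 27
Total = 54 + 1431 + 27
= 1512

1512


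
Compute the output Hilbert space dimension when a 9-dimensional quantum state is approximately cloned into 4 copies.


Output space = H^(tensor 4) where dim(H) = 9
dim = 9^4
= 81 (after 2 factors)
= 729 (after 3 factors)
= 6561 (after 4 factors)
= 6561

6561


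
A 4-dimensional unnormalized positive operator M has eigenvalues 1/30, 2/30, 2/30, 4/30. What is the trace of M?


tr(M) = sum of eigenvalues
= 1/30 + 2/30 + 2/30 + 4/30
= 9/30
= 0.3000

0.3000


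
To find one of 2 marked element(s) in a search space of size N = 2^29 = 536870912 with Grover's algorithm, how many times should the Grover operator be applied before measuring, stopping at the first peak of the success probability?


After j Grover iterations the success probability is P(j) = sin^2((2j+1)*theta), where sin(theta) = sqrt(k/N).
N = 2^29 = 536870912, k = 2
sin(theta) = sqrt(k/N) = 6.103515625e-05
theta = arcsin(sqrt(k/N)) = 6.103515629e-05 rad
P(j) reaches its first maximum when (2j+1)*theta is as close as possible to pi/2, i.e. j = round(pi/(4*theta) - 1/2).
pi/(4*theta) - 1/2 = 12867.4635
(For comparison, the common estimate pi/4 * sqrt(N/k) = 12867.9635; the exact maximiser is used here.)
Optimal iterations = 12867

12867


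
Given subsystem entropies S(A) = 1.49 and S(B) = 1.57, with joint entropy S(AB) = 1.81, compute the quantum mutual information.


I(A:B) = S(A) + S(B) - S(AB)
= 1.49 + 1.57 - 1.81
= 1.2500

1.2500


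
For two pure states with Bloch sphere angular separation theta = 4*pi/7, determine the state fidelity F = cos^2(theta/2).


For states separated by angle theta on Bloch sphere:
F = cos^2(theta/2)
theta = 4*pi/7 = 1.7952
theta/2 = 0.8976
cos(theta/2) = 0.6235
F = 0.3887

0.3887


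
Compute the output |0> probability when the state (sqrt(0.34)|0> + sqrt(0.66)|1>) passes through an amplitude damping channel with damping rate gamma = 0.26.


For amplitude damping with parameter gamma on state sqrt(a)|0> + sqrt(b)|1>:
alpha^2 = 0.34, beta^2 = 0.66
P(|0>) = alpha^2 + gamma * beta^2
= 0.34 + 0.26 * 0.66
= 0.34 + 0.1716
= 0.5116

0.5116


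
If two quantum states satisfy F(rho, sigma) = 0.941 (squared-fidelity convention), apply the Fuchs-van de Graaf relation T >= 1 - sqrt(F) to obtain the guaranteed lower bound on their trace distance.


Fuchs-van de Graaf (squared-fidelity convention): 1 - sqrt(F) <= T <= sqrt(1 - F).
Lower bound: T >= 1 - sqrt(F)
sqrt(F) = sqrt(0.941) = 0.9701
T >= 1 - 0.9701
T >= 0.0299

0.0299


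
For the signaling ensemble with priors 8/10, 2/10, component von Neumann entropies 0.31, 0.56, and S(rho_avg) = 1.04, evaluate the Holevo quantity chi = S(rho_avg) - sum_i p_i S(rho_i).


chi = S(rho) - sum_i p_i * S(rho_i)
Weighted entropy = 8/10 * 0.31 + 2/10 * 0.56
= 0.3600
chi = 1.04 - 0.3600
= 0.6800

0.6800


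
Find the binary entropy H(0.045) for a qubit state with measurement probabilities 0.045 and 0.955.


S = -p*log2(p) - (1-p)*log2(1-p)
p = 0.0450, 1-p = 0.9550
= -0.0450 * log2(0.0450) - 0.9550 * log2(0.9550)
= -(-0.2013) - (-0.0634)
= 0.2648

0.2648


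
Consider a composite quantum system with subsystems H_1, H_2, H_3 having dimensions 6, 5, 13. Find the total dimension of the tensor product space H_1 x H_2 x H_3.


dim(H_1 x H_2 x H_3) = 6 * 5 * 13
= 30 * 13
= 390

390


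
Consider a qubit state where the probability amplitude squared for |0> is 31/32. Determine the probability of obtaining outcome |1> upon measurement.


|alpha|^2 = 31/32 = 0.9688
|beta|^2 = 1 - 31/32 = 1/32 = 0.0312
P(|1>) = |beta|^2 = 0.0312

0.0312


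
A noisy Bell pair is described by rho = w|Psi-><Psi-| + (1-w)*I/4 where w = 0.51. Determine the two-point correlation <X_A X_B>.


|Psi-> = (|01> - |10>)/sqrt(2)
For the pure Bell state, <X_A X_B> = -1 (Bell-state Pauli correlator).
The maximally-mixed part I/4 has tr(I/4 * P tensor P) = 0 for any traceless Pauli P.
So <X_A X_B>_rho = w * (-1) + (1 - w) * 0
= 0.51 * (-1)
= -0.5100

-0.5100


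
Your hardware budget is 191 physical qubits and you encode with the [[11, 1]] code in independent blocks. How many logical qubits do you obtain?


Each code block uses 11 physical qubits for 1 logical qubit(s).
Number of complete blocks = floor(191 / 11) = 17
Logical qubits = 17 * 1
= 17

17


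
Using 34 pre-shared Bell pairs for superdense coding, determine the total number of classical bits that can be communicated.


Superdense coding allows 2 classical bits per shared entangled pair.
34 pair(s) -> 2 * 34 = 68 classical bits

68


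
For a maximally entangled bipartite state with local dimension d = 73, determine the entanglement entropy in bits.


For a maximally entangled state in d x d:
S = log2(d) = log2(73)
= 6.1898

6.1898


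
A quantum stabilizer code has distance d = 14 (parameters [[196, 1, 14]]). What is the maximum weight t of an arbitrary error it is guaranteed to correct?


Code parameters: [[196, 1, 14]], distance d = 14.
Number of correctable errors = floor((d-1)/2)
= floor((14 - 1)/2)
= floor(13/2)
= 6

6


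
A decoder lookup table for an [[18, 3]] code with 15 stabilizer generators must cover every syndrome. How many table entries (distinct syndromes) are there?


Each stabilizer generator gives a binary (+1 or -1) measurement outcome.
With 15 independent generators:
Total syndromes = 2^15
= 32768

32768


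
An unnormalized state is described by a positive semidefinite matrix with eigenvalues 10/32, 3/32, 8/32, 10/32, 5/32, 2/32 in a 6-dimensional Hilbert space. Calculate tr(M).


tr(M) = sum of eigenvalues
= 10/32 + 3/32 + 8/32 + 10/32 + 5/32 + 2/32
= 38/32
= 1.1875

1.1875


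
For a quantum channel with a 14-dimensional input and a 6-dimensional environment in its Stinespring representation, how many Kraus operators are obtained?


Tracing out the environment in an orthonormal basis {|i>_E} gives Kraus operators K_i = <i|_E U |0>_E.
Number of Kraus operators = dim(H_env) = d_env
= 6

6


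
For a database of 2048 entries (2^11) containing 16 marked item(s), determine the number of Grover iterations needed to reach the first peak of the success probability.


After j Grover iterations the success probability is P(j) = sin^2((2j+1)*theta), where sin(theta) = sqrt(k/N).
N = 2^11 = 2048, k = 16
sin(theta) = sqrt(k/N) = 0.08838834765
theta = arcsin(sqrt(k/N)) = 0.08850384314 rad
P(j) reaches its first maximum when (2j+1)*theta is as close as possible to pi/2, i.e. j = round(pi/(4*theta) - 1/2).
pi/(4*theta) - 1/2 = 8.3742
(For comparison, the common estimate pi/4 * sqrt(N/k) = 8.8858; the exact maximiser is used here.)
Optimal iterations = 8

8


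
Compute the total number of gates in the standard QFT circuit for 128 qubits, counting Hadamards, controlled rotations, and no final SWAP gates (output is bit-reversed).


Hadamard gates: 128
Controlled rotations: n*(n-1)/2 = 128*127/2 = 8128
SWAP gates: 0 (omitted)
Total = 128 + 8128
= 8256

8256


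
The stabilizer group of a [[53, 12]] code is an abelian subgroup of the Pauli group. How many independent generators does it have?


For an [[n,k]] stabilizer code:
Number of stabilizer generators = n - k
= 53 - 12
= 41

41


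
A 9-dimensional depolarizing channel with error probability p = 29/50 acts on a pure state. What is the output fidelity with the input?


F = (1-p) + p/d
= (1 - 0.5800) + 0.5800/9
= 0.4200 + 0.0644
= 0.4844

0.4844


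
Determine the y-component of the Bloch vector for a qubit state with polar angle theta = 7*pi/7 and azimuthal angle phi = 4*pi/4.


theta = 3.1416, phi = 3.1416
r_y = sin(theta)*sin(phi) = 0.0000 * 0.0000
r_y = 0.0000

0.0000


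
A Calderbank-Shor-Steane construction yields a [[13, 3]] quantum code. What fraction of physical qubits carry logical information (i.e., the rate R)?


Code rate R = k/n
= 3/13
= 0.2308

0.2308


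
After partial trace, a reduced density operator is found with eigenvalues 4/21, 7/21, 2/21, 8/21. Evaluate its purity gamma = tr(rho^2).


tr(rho^2) = sum of eigenvalues squared
= (4/21)^2 + (7/21)^2 + (2/21)^2 + (8/21)^2
= (16 + 49 + 4 + 64) / 441
= 133/441
= 0.3016

0.3016


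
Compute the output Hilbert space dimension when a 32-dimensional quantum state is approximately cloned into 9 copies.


Output space = H^(tensor 9) where dim(H) = 32
dim = 32^9
= 1024 (after 2 factors)
= 32768 (after 3 factors)
= 1048576 (after 4 factors)
= 33554432 (after 5 factors)
= 1073741824 (after 6 factors)
= 34359738368 (after 7 factors)
= 1099511627776 (after 8 factors)
= 35184372088832 (after 9 factors)
= 35184372088832

35184372088832


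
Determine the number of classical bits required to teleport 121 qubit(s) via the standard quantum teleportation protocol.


Quantum teleportation requires 2 classical bits per qubit teleported.
121 qubit(s) -> 2 * 121 = 242 classical bits

242


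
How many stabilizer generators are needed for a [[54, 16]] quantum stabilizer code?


For an [[n,k]] stabilizer code:
Number of stabilizer generators = n - k
= 54 - 16
= 38

38


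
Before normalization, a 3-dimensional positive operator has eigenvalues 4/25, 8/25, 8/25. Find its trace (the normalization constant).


tr(M) = sum of eigenvalues
= 4/25 + 8/25 + 8/25
= 20/25
= 0.8000

0.8000


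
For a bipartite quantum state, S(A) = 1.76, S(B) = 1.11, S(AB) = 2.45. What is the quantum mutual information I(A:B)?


I(A:B) = S(A) + S(B) - S(AB)
= 1.76 + 1.11 - 2.45
= 0.4200

0.4200


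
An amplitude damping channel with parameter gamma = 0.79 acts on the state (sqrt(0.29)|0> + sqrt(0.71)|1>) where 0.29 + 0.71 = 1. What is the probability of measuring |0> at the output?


For amplitude damping with parameter gamma on state sqrt(a)|0> + sqrt(b)|1>:
alpha^2 = 0.29, beta^2 = 0.71
P(|0>) = alpha^2 + gamma * beta^2
= 0.29 + 0.79 * 0.71
= 0.29 + 0.5609
= 0.8509

0.8509


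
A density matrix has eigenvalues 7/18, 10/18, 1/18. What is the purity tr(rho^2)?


tr(rho^2) = sum of eigenvalues squared
= (7/18)^2 + (10/18)^2 + (1/18)^2
= (49 + 100 + 1) / 324
= 150/324
= 0.4630

0.4630


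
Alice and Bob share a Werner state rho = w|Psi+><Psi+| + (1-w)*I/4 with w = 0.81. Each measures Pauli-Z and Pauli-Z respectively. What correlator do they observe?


|Psi+> = (|01> + |10>)/sqrt(2)
For the pure Bell state, <Z_A Z_B> = -1 (Bell-state Pauli correlator).
The maximally-mixed part I/4 has tr(I/4 * P tensor P) = 0 for any traceless Pauli P.
So <Z_A Z_B>_rho = w * (-1) + (1 - w) * 0
= 0.81 * (-1)
= -0.8100

-0.8100


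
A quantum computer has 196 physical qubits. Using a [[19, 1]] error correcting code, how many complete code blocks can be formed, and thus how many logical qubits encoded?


Each code block uses 19 physical qubits for 1 logical qubit(s).
Number of complete blocks = floor(196 / 19) = 10
Logical qubits = 10 * 1
= 10

10


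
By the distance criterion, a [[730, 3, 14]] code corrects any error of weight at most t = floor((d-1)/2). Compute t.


Code parameters: [[730, 3, 14]], distance d = 14.
Number of correctable errors = floor((d-1)/2)
= floor((14 - 1)/2)
= floor(13/2)
= 6

6


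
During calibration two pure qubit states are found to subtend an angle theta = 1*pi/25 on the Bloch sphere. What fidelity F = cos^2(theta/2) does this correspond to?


For states separated by angle theta on Bloch sphere:
F = cos^2(theta/2)
theta = 1*pi/25 = 0.1257
theta/2 = 0.0628
cos(theta/2) = 0.9980
F = 0.9961

0.9961


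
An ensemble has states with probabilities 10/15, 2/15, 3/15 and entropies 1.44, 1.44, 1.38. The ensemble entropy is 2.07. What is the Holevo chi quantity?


chi = S(rho) - sum_i p_i * S(rho_i)
Weighted entropy = 10/15 * 1.44 + 2/15 * 1.44 + 3/15 * 1.38
= 1.4280
chi = 2.07 - 1.4280
= 0.6420

0.6420


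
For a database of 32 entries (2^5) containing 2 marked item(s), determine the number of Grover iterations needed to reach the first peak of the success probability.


After j Grover iterations the success probability is P(j) = sin^2((2j+1)*theta), where sin(theta) = sqrt(k/N).
N = 2^5 = 32, k = 2
sin(theta) = sqrt(k/N) = 0.25
theta = arcsin(sqrt(k/N)) = 0.2526802551 rad
P(j) reaches its first maximum when (2j+1)*theta is as close as possible to pi/2, i.e. j = round(pi/(4*theta) - 1/2).
pi/(4*theta) - 1/2 = 2.6083
(For comparison, the common estimate pi/4 * sqrt(N/k) = 3.1416; the exact maximiser is used here.)
Optimal iterations = 3

3


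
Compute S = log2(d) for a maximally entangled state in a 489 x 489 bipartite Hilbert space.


For a maximally entangled state in d x d:
S = log2(d) = log2(489)
= 8.9337

8.9337


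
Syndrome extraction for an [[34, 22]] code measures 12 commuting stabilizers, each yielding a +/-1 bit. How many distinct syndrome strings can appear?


Each stabilizer generator gives a binary (+1 or -1) measurement outcome.
With 12 independent generators:
Total syndromes = 2^12
= 4096

4096


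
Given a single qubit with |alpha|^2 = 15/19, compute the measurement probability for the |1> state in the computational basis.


|alpha|^2 = 15/19 = 0.7895
|beta|^2 = 1 - 15/19 = 4/19 = 0.2105
P(|1>) = |beta|^2 = 0.2105

0.2105


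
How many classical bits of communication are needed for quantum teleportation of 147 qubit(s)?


Quantum teleportation requires 2 classical bits per qubit teleported.
147 qubit(s) -> 2 * 147 = 294 classical bits

294


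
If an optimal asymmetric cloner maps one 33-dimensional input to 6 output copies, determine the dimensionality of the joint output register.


Output space = H^(tensor 6) where dim(H) = 33
dim = 33^6
= 1089 (after 2 factors)
= 35937 (after 3 factors)
= 1185921 (after 4 factors)
= 39135393 (after 5 factors)
= 1291467969 (after 6 factors)
= 1291467969

1291467969


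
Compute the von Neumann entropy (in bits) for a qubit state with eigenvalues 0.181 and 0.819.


S = -p*log2(p) - (1-p)*log2(1-p)
p = 0.1810, 1-p = 0.8190
= -0.1810 * log2(0.1810) - 0.8190 * log2(0.8190)
= -(-0.4463) - (-0.2359)
= 0.6823

0.6823


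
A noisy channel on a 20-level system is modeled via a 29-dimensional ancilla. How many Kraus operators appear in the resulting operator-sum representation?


Tracing out the environment in an orthonormal basis {|i>_E} gives Kraus operators K_i = <i|_E U |0>_E.
Number of Kraus operators = dim(H_env) = d_env
= 29

29


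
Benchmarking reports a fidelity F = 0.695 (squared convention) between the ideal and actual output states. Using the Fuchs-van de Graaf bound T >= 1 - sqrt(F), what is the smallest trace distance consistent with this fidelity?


Fuchs-van de Graaf (squared-fidelity convention): 1 - sqrt(F) <= T <= sqrt(1 - F).
Lower bound: T >= 1 - sqrt(F)
sqrt(F) = sqrt(0.695) = 0.8337
T >= 1 - 0.8337
T >= 0.1663

0.1663


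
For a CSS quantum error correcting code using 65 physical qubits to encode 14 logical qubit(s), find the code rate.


Code rate R = k/n
= 14/65
= 0.2154

0.2154


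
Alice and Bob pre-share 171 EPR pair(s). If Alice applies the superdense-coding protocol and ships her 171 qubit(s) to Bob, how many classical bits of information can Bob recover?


Superdense coding allows 2 classical bits per shared entangled pair.
171 pair(s) -> 2 * 171 = 342 classical bits

342


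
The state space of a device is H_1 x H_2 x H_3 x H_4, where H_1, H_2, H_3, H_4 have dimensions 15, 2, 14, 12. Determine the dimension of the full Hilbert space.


dim(H_1 x H_2 x H_3 x H_4) = 15 * 2 * 14 * 12
= 30 * 14 * 12
= 420 * 12
= 5040

5040


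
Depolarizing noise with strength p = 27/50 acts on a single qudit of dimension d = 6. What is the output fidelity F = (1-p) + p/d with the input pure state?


F = (1-p) + p/d
= (1 - 0.5400) + 0.5400/6
= 0.4600 + 0.0900
= 0.5500

0.5500


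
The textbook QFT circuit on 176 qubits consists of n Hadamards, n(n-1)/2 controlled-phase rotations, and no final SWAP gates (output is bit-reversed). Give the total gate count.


Hadamard gates: 176
Controlled rotations: n*(n-1)/2 = 176*175/2 = 15400
SWAP gates: 0 (omitted)
Total = 176 + 15400
= 15576

15576


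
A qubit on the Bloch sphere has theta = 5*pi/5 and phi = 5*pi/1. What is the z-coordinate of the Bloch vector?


theta = 3.1416, phi = 15.7080
r_z = cos(theta) = -1.0000

-1.0000


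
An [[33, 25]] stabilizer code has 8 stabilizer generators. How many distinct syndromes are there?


Each stabilizer generator gives a binary (+1 or -1) measurement outcome.
With 8 independent generators:
Total syndromes = 2^8
= 256

256


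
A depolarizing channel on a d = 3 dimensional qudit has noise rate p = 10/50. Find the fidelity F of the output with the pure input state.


F = (1-p) + p/d
= (1 - 0.2000) + 0.2000/3
= 0.8000 + 0.0667
= 0.8667

0.8667


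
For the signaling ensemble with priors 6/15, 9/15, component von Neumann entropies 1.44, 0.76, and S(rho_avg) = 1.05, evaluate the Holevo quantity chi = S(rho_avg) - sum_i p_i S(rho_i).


chi = S(rho) - sum_i p_i * S(rho_i)
Weighted entropy = 6/15 * 1.44 + 9/15 * 0.76
= 1.0320
chi = 1.05 - 1.0320
= 0.0180

0.0180


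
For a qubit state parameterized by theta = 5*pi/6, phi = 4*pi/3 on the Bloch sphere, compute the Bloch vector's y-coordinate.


theta = 2.6180, phi = 4.1888
r_y = sin(theta)*sin(phi) = 0.5000 * -0.8660
r_y = -0.4330

-0.4330


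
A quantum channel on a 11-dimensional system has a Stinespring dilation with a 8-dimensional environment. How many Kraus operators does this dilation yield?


Tracing out the environment in an orthonormal basis {|i>_E} gives Kraus operators K_i = <i|_E U |0>_E.
Number of Kraus operators = dim(H_env) = d_env
= 8

8


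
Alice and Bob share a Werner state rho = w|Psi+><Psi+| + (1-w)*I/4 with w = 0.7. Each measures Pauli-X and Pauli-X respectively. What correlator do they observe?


|Psi+> = (|01> + |10>)/sqrt(2)
For the pure Bell state, <X_A X_B> = +1 (Bell-state Pauli correlator).
The maximally-mixed part I/4 has tr(I/4 * P tensor P) = 0 for any traceless Pauli P.
So <X_A X_B>_rho = w * (+1) + (1 - w) * 0
= 0.7 * (+1)
= 0.7000

0.7000


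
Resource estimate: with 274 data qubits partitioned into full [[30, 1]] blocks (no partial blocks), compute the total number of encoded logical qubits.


Each code block uses 30 physical qubits for 1 logical qubit(s).
Number of complete blocks = floor(274 / 30) = 9
Logical qubits = 9 * 1
= 9

9


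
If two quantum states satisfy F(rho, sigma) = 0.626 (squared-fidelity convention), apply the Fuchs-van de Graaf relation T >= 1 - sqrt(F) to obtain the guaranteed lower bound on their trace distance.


Fuchs-van de Graaf (squared-fidelity convention): 1 - sqrt(F) <= T <= sqrt(1 - F).
Lower bound: T >= 1 - sqrt(F)
sqrt(F) = sqrt(0.626) = 0.7912
T >= 1 - 0.7912
T >= 0.2088

0.2088


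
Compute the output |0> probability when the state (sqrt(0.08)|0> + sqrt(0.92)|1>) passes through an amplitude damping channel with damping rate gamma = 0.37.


For amplitude damping with parameter gamma on state sqrt(a)|0> + sqrt(b)|1>:
alpha^2 = 0.08, beta^2 = 0.92
P(|0>) = alpha^2 + gamma * beta^2
= 0.08 + 0.37 * 0.92
= 0.08 + 0.3404
= 0.4204

0.4204


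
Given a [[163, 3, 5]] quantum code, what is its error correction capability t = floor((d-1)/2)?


Code parameters: [[163, 3, 5]], distance d = 5.
Number of correctable errors = floor((d-1)/2)
= floor((5 - 1)/2)
= floor(4/2)
= 2

2


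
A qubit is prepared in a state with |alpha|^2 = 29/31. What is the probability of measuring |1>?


|alpha|^2 = 29/31 = 0.9355
|beta|^2 = 1 - 29/31 = 2/31 = 0.0645
P(|1>) = |beta|^2 = 0.0645

0.0645


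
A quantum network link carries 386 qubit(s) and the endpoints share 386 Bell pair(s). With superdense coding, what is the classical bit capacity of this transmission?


Superdense coding allows 2 classical bits per shared entangled pair.
386 pair(s) -> 2 * 386 = 772 classical bits

772
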